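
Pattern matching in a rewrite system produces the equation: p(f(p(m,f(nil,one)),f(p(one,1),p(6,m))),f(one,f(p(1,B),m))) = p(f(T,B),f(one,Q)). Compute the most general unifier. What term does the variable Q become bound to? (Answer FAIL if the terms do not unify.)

Decompose p/2: f(p(m,f(nil,one)),f(p(one,1),p(6,m))) = f(T,B),  f(one,f(p(1,B),m)) = f(one,Q).
Decompose f/2: p(m,f(nil,one)) = T,  f(p(one,1),p(6,m)) = B.
Bind T := p(m,f(nil,one)); no other remaining equation mentions T.
Bind B := f(p(one,1),p(6,m)); substituting into the remaining equation gives: f(one,f(p(1,f(p(one,1),p(6,m))),m)) = f(one,Q).
Decompose f/2: one = one,  f(p(1,f(p(one,1),p(6,m))),m) = Q.
Delete trivial equation one = one.
Bind Q := f(p(1,f(p(one,1),p(6,m))),m).
MGU = { T -> p(m,f(nil,one)), B -> f(p(one,1),p(6,m)), Q -> f(p(1,f(p(one,1),p(6,m))),m) }, so Q -> f(p(1,f(p(one,1),p(6,m))),m).

f(p(1,f(p(one,1),p(6,m))),m)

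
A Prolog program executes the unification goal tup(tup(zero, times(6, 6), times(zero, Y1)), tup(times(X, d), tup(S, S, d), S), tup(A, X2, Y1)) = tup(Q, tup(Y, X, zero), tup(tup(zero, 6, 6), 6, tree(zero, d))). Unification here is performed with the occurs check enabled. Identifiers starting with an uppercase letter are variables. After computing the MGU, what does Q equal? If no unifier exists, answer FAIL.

Decompose tup/3: tup(zero, times(6, 6), times(zero, Y1)) = Q,  tup(times(X, d), tup(S, S, d), S) = tup(Y, X, zero),  tup(A, X2, Y1) = tup(tup(zero, 6, 6), 6, tree(zero, d)).
Bind Q := tup(zero, times(6, 6), times(zero, Y1)); no other remaining equation mentions Q.
Decompose tup/3: times(X, d) = Y,  tup(S, S, d) = X,  S = zero.
Bind Y := times(X, d); no other remaining equation mentions Y.
Bind X := tup(S, S, d); no other remaining equation mentions X. Substituting into the earlier binding gives Y := times(tup(S, S, d), d).
Bind S := zero; no other remaining equation mentions S. Substituting into the earlier bindings gives Y := times(tup(zero, zero, d), d), X := tup(zero, zero, d).
Decompose tup/3: A = tup(zero, 6, 6),  X2 = 6,  Y1 = tree(zero, d).
Bind A := tup(zero, 6, 6); no other remaining equation mentions A.
Bind X2 := 6; no other remaining equation mentions X2.
Bind Y1 := tree(zero, d). Substituting into the earlier binding gives Q := tup(zero, times(6, 6), times(zero, tree(zero, d))).
MGU = { Q -> tup(zero, times(6, 6), times(zero, tree(zero, d))), Y -> times(tup(zero, zero, d), d), X -> tup(zero, zero, d), S -> zero, A -> tup(zero, 6, 6), X2 -> 6, Y1 -> tree(zero, d) }, so Q -> tup(zero, times(6, 6), times(zero, tree(zero, d))).

tup(zero, times(6, 6), times(zero, tree(zero, d)))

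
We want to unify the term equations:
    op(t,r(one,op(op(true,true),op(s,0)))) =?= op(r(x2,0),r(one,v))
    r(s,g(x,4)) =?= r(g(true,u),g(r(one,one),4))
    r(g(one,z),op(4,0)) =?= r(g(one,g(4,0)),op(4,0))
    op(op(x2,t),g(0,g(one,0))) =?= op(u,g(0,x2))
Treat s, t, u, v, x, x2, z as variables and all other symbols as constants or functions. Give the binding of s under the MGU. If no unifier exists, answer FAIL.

g(true,op(g(one,0),r(g(one,0),0)))

Decompose op/2: t =?= r(x2,0),  r(one,op(op(true,true),op(s,0))) =?= r(one,v).
Bind t := r(x2,0); substituting into the one remaining equation that mentions t gives: op(op(x2,r(x2,0)),g(0,g(one,0))) =?= op(u,g(0,x2)).
Decompose r/2: one =?= one,  op(op(true,true),op(s,0)) =?= v.
Delete trivial equation one =?= one.
Bind v := op(op(true,true),op(s,0)); no other remaining equation mentions v.
Decompose r/2: s =?= g(true,u),  g(x,4) =?= g(r(one,one),4).
Bind s := g(true,u); no other remaining equation mentions s. Substituting into the earlier binding gives v := op(op(true,true),op(g(true,u),0)).
Decompose g/2: x =?= r(one,one),  4 =?= 4.
Bind x := r(one,one); no other remaining equation mentions x.
Delete trivial equation 4 =?= 4.
Decompose r/2: g(one,z) =?= g(one,g(4,0)),  op(4,0) =?= op(4,0).
Decompose g/2: one =?= one,  z =?= g(4,0).
Delete trivial equation one =?= one.
Bind z := g(4,0); no other remaining equation mentions z.
Delete trivial equation op(4,0) =?= op(4,0).
Decompose op/2: op(x2,r(x2,0)) =?= u,  g(0,g(one,0)) =?= g(0,x2).
Bind u := op(x2,r(x2,0)); no other remaining equation mentions u. Substituting into the earlier bindings gives v := op(op(true,true),op(g(true,op(x2,r(x2,0))),0)), s := g(true,op(x2,r(x2,0))).
Decompose g/2: 0 =?= 0,  g(one,0) =?= x2.
Delete trivial equation 0 =?= 0.
Bind x2 := g(one,0). Substituting into the earlier bindings gives t := r(g(one,0),0), v := op(op(true,true),op(g(true,op(g(one,0),r(g(one,0),0))),0)), s := g(true,op(g(one,0),r(g(one,0),0))), u := op(g(one,0),r(g(one,0),0)).
MGU = { t := r(g(one,0),0), v := op(op(true,true),op(g(true,op(g(one,0),r(g(one,0),0))),0)), s := g(true,op(g(one,0),r(g(one,0),0))), x := r(one,one), z := g(4,0), u := op(g(one,0),r(g(one,0),0)), x2 := g(one,0) }, so s := g(true,op(g(one,0),r(g(one,0),0))).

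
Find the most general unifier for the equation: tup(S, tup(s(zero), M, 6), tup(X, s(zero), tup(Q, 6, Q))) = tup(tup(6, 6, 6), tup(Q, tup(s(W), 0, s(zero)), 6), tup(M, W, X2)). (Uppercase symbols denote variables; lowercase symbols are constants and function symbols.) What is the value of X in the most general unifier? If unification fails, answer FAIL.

tup(s(s(zero)), 0, s(zero))

Decompose tup/3: S = tup(6, 6, 6),  tup(s(zero), M, 6) = tup(Q, tup(s(W), 0, s(zero)), 6),  tup(X, s(zero), tup(Q, 6, Q)) = tup(M, W, X2).
Bind S := tup(6, 6, 6); no other remaining equation mentions S.
Decompose tup/3: s(zero) = Q,  M = tup(s(W), 0, s(zero)),  6 = 6.
Bind Q := s(zero); substituting into the one remaining equation that mentions Q gives: tup(X, s(zero), tup(s(zero), 6, s(zero))) = tup(M, W, X2).
Bind M := tup(s(W), 0, s(zero)); substituting into the one remaining equation that mentions M gives: tup(X, s(zero), tup(s(zero), 6, s(zero))) = tup(tup(s(W), 0, s(zero)), W, X2).
Delete trivial equation 6 = 6.
Decompose tup/3: X = tup(s(W), 0, s(zero)),  s(zero) = W,  tup(s(zero), 6, s(zero)) = X2.
Bind X := tup(s(W), 0, s(zero)); no other remaining equation mentions X.
Bind W := s(zero); no other remaining equation mentions W. Substituting into the earlier bindings gives M := tup(s(s(zero)), 0, s(zero)), X := tup(s(s(zero)), 0, s(zero)).
Bind X2 := tup(s(zero), 6, s(zero)).
MGU = { S := tup(6, 6, 6), Q := s(zero), M := tup(s(s(zero)), 0, s(zero)), X := tup(s(s(zero)), 0, s(zero)), W := s(zero), X2 := tup(s(zero), 6, s(zero)) }, so X := tup(s(s(zero)), 0, s(zero)).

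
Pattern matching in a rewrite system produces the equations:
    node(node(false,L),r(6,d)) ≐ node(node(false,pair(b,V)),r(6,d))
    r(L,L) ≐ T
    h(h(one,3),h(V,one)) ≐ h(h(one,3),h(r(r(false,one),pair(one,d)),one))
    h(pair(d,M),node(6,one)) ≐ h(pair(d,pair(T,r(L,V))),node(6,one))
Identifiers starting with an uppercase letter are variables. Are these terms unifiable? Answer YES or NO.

Decompose node/2: node(false,L) ≐ node(false,pair(b,V)),  r(6,d) ≐ r(6,d).
Decompose node/2: false ≐ false,  L ≐ pair(b,V).
Delete trivial equation false ≐ false.
Bind L := pair(b,V); substituting into the 2 remaining equations that mention L gives: r(pair(b,V),pair(b,V)) ≐ T,  h(pair(d,M),node(6,one)) ≐ h(pair(d,pair(T,r(pair(b,V),V))),node(6,one)).
Delete trivial equation r(6,d) ≐ r(6,d).
Bind T := r(pair(b,V),pair(b,V)); substituting into the one remaining equation that mentions T gives: h(pair(d,M),node(6,one)) ≐ h(pair(d,pair(r(pair(b,V),pair(b,V)),r(pair(b,V),V))),node(6,one)).
Decompose h/2: h(one,3) ≐ h(one,3),  h(V,one) ≐ h(r(r(false,one),pair(one,d)),one).
Delete trivial equation h(one,3) ≐ h(one,3).
Decompose h/2: V ≐ r(r(false,one),pair(one,d)),  one ≐ one.
Bind V := r(r(false,one),pair(one,d)); substituting into the one remaining equation that mentions V gives: h(pair(d,M),node(6,one)) ≐ h(pair(d,pair(r(pair(b,r(r(false,one),pair(one,d))),pair(b,r(r(false,one),pair(one,d)))),r(pair(b,r(r(false,one),pair(one,d))),r(r(false,one),pair(one,d))))),node(6,one)). Substituting into the earlier bindings gives L := pair(b,r(r(false,one),pair(one,d))), T := r(pair(b,r(r(false,one),pair(one,d))),pair(b,r(r(false,one),pair(one,d)))).
Delete trivial equation one ≐ one.
Decompose h/2: pair(d,M) ≐ pair(d,pair(r(pair(b,r(r(false,one),pair(one,d))),pair(b,r(r(false,one),pair(one,d)))),r(pair(b,r(r(false,one),pair(one,d))),r(r(false,one),pair(one,d))))),  node(6,one) ≐ node(6,one).
Decompose pair/2: d ≐ d,  M ≐ pair(r(pair(b,r(r(false,one),pair(one,d))),pair(b,r(r(false,one),pair(one,d)))),r(pair(b,r(r(false,one),pair(one,d))),r(r(false,one),pair(one,d)))).
Delete trivial equation d ≐ d.
Bind M := pair(r(pair(b,r(r(false,one),pair(one,d))),pair(b,r(r(false,one),pair(one,d)))),r(pair(b,r(r(false,one),pair(one,d))),r(r(false,one),pair(one,d)))); no other remaining equation mentions M.
Delete trivial equation node(6,one) ≐ node(6,one).
No equations remain and no clash or occurs-check failure arose, so a unifier exists.

YES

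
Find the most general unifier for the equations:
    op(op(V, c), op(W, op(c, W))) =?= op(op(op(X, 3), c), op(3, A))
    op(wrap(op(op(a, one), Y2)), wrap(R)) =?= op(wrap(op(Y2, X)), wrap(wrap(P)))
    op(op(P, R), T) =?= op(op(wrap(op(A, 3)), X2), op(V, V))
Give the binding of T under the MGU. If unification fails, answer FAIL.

op(op(op(a, one), 3), op(op(a, one), 3))

Decompose op/2: op(V, c) =?= op(op(X, 3), c),  op(W, op(c, W)) =?= op(3, A).
Decompose op/2: V =?= op(X, 3),  c =?= c.
Bind V := op(X, 3); substituting into the one remaining equation that mentions V gives: op(op(P, R), T) =?= op(op(wrap(op(A, 3)), X2), op(op(X, 3), op(X, 3))).
Delete trivial equation c =?= c.
Decompose op/2: W =?= 3,  op(c, W) =?= A.
Bind W := 3; substituting into the one remaining equation that mentions W gives: op(c, 3) =?= A.
Bind A := op(c, 3); substituting into the one remaining equation that mentions A gives: op(op(P, R), T) =?= op(op(wrap(op(op(c, 3), 3)), X2), op(op(X, 3), op(X, 3))).
Decompose op/2: wrap(op(op(a, one), Y2)) =?= wrap(op(Y2, X)),  wrap(R) =?= wrap(wrap(P)).
Decompose wrap/1: op(op(a, one), Y2) =?= op(Y2, X).
Decompose op/2: op(a, one) =?= Y2,  Y2 =?= X.
Bind Y2 := op(a, one); substituting into the one remaining equation that mentions Y2 gives: op(a, one) =?= X.
Bind X := op(a, one); substituting into the one remaining equation that mentions X gives: op(op(P, R), T) =?= op(op(wrap(op(op(c, 3), 3)), X2), op(op(op(a, one), 3), op(op(a, one), 3))). Substituting into the earlier binding gives V := op(op(a, one), 3).
Decompose wrap/1: R =?= wrap(P).
Bind R := wrap(P); substituting into the remaining equation gives: op(op(P, wrap(P)), T) =?= op(op(wrap(op(op(c, 3), 3)), X2), op(op(op(a, one), 3), op(op(a, one), 3))).
Decompose op/2: op(P, wrap(P)) =?= op(wrap(op(op(c, 3), 3)), X2),  T =?= op(op(op(a, one), 3), op(op(a, one), 3)).
Decompose op/2: P =?= wrap(op(op(c, 3), 3)),  wrap(P) =?= X2.
Bind P := wrap(op(op(c, 3), 3)); substituting into the one remaining equation that mentions P gives: wrap(wrap(op(op(c, 3), 3))) =?= X2. Substituting into the earlier binding gives R := wrap(wrap(op(op(c, 3), 3))).
Bind X2 := wrap(wrap(op(op(c, 3), 3))); no other remaining equation mentions X2.
Bind T := op(op(op(a, one), 3), op(op(a, one), 3)).
MGU = { V ↦ op(op(a, one), 3), W ↦ 3, A ↦ op(c, 3), Y2 ↦ op(a, one), X ↦ op(a, one), R ↦ wrap(wrap(op(op(c, 3), 3))), P ↦ wrap(op(op(c, 3), 3)), X2 ↦ wrap(wrap(op(op(c, 3), 3))), T ↦ op(op(op(a, one), 3), op(op(a, one), 3)) }, so T ↦ op(op(op(a, one), 3), op(op(a, one), 3)).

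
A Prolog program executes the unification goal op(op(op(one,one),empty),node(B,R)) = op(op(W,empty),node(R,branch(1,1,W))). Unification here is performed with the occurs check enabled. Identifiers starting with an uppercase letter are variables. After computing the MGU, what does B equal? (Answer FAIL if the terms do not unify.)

branch(1,1,op(one,one))

Decompose op/2: op(op(one,one),empty) = op(W,empty),  node(B,R) = node(R,branch(1,1,W)).
Decompose op/2: op(one,one) = W,  empty = empty.
Bind W := op(one,one); substituting into the one remaining equation that mentions W gives: node(B,R) = node(R,branch(1,1,op(one,one))).
Delete trivial equation empty = empty.
Decompose node/2: B = R,  R = branch(1,1,op(one,one)).
Bind B := R; no other remaining equation mentions B.
Bind R := branch(1,1,op(one,one)). Substituting into the earlier binding gives B := branch(1,1,op(one,one)).
MGU = { W -> op(one,one), B -> branch(1,1,op(one,one)), R -> branch(1,1,op(one,one)) }, so B -> branch(1,1,op(one,one)).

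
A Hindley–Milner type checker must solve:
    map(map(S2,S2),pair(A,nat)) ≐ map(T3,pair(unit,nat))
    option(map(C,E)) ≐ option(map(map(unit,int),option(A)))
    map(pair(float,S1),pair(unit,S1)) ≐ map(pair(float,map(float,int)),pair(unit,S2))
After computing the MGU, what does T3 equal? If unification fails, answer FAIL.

map(map(float,int),map(float,int))

Decompose map/2: map(S2,S2) ≐ T3,  pair(A,nat) ≐ pair(unit,nat).
Bind T3 := map(S2,S2); no other remaining equation mentions T3.
Decompose pair/2: A ≐ unit,  nat ≐ nat.
Bind A := unit; substituting into the one remaining equation that mentions A gives: option(map(C,E)) ≐ option(map(map(unit,int),option(unit))).
Delete trivial equation nat ≐ nat.
Decompose option/1: map(C,E) ≐ map(map(unit,int),option(unit)).
Decompose map/2: C ≐ map(unit,int),  E ≐ option(unit).
Bind C := map(unit,int); no other remaining equation mentions C.
Bind E := option(unit); no other remaining equation mentions E.
Decompose map/2: pair(float,S1) ≐ pair(float,map(float,int)),  pair(unit,S1) ≐ pair(unit,S2).
Decompose pair/2: float ≐ float,  S1 ≐ map(float,int).
Delete trivial equation float ≐ float.
Bind S1 := map(float,int); substituting into the remaining equation gives: pair(unit,map(float,int)) ≐ pair(unit,S2).
Decompose pair/2: unit ≐ unit,  map(float,int) ≐ S2.
Delete trivial equation unit ≐ unit.
Bind S2 := map(float,int). Substituting into the earlier binding gives T3 := map(map(float,int),map(float,int)).
MGU = { T3 ↦ map(map(float,int),map(float,int)), A ↦ unit, C ↦ map(unit,int), E ↦ option(unit), S1 ↦ map(float,int), S2 ↦ map(float,int) }, so T3 ↦ map(map(float,int),map(float,int)).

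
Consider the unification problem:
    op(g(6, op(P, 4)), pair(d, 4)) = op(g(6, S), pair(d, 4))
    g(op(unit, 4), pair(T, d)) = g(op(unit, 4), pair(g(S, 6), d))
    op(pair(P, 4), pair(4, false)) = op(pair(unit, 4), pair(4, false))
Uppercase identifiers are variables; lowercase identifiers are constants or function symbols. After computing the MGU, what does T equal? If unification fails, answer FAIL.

g(op(unit, 4), 6)

Decompose op/2: g(6, op(P, 4)) = g(6, S),  pair(d, 4) = pair(d, 4).
Decompose g/2: 6 = 6,  op(P, 4) = S.
Delete trivial equation 6 = 6.
Bind S := op(P, 4); substituting into the one remaining equation that mentions S gives: g(op(unit, 4), pair(T, d)) = g(op(unit, 4), pair(g(op(P, 4), 6), d)).
Delete trivial equation pair(d, 4) = pair(d, 4).
Decompose g/2: op(unit, 4) = op(unit, 4),  pair(T, d) = pair(g(op(P, 4), 6), d).
Delete trivial equation op(unit, 4) = op(unit, 4).
Decompose pair/2: T = g(op(P, 4), 6),  d = d.
Bind T := g(op(P, 4), 6); no other remaining equation mentions T.
Delete trivial equation d = d.
Decompose op/2: pair(P, 4) = pair(unit, 4),  pair(4, false) = pair(4, false).
Decompose pair/2: P = unit,  4 = 4.
Bind P := unit; no other remaining equation mentions P. Substituting into the earlier bindings gives S := op(unit, 4), T := g(op(unit, 4), 6).
Delete trivial equation 4 = 4.
Delete trivial equation pair(4, false) = pair(4, false).
MGU = { S := op(unit, 4), T := g(op(unit, 4), 6), P := unit }, so T := g(op(unit, 4), 6).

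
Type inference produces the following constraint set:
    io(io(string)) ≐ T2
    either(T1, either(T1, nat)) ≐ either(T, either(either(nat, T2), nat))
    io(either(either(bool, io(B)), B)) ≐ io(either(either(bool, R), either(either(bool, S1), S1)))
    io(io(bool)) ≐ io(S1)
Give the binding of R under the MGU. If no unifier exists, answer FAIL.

io(either(either(bool, io(bool)), io(bool)))

Bind T2 := io(io(string)); substituting into the one remaining equation that mentions T2 gives: either(T1, either(T1, nat)) ≐ either(T, either(either(nat, io(io(string))), nat)).
Decompose either/2: T1 ≐ T,  either(T1, nat) ≐ either(either(nat, io(io(string))), nat).
Bind T1 := T; substituting into the one remaining equation that mentions T1 gives: either(T, nat) ≐ either(either(nat, io(io(string))), nat).
Decompose either/2: T ≐ either(nat, io(io(string))),  nat ≐ nat.
Bind T := either(nat, io(io(string))); no other remaining equation mentions T. Substituting into the earlier binding gives T1 := either(nat, io(io(string))).
Delete trivial equation nat ≐ nat.
Decompose io/1: either(either(bool, io(B)), B) ≐ either(either(bool, R), either(either(bool, S1), S1)).
Decompose either/2: either(bool, io(B)) ≐ either(bool, R),  B ≐ either(either(bool, S1), S1).
Decompose either/2: bool ≐ bool,  io(B) ≐ R.
Delete trivial equation bool ≐ bool.
Bind R := io(B); no other remaining equation mentions R.
Bind B := either(either(bool, S1), S1); no other remaining equation mentions B. Substituting into the earlier binding gives R := io(either(either(bool, S1), S1)).
Decompose io/1: io(bool) ≐ S1.
Bind S1 := io(bool). Substituting into the earlier bindings gives R := io(either(either(bool, io(bool)), io(bool))), B := either(either(bool, io(bool)), io(bool)).
MGU = { T2 ↦ io(io(string)), T1 ↦ either(nat, io(io(string))), T ↦ either(nat, io(io(string))), R ↦ io(either(either(bool, io(bool)), io(bool))), B ↦ either(either(bool, io(bool)), io(bool)), S1 ↦ io(bool) }, so R ↦ io(either(either(bool, io(bool)), io(bool))).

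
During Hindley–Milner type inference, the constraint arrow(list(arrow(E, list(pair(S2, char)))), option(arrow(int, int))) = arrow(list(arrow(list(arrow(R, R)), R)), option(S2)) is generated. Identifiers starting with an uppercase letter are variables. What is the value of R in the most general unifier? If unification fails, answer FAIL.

list(pair(arrow(int, int), char))

Decompose arrow/2: list(arrow(E, list(pair(S2, char)))) = list(arrow(list(arrow(R, R)), R)),  option(arrow(int, int)) = option(S2).
Decompose list/1: arrow(E, list(pair(S2, char))) = arrow(list(arrow(R, R)), R).
Decompose arrow/2: E = list(arrow(R, R)),  list(pair(S2, char)) = R.
Bind E := list(arrow(R, R)); no other remaining equation mentions E.
Bind R := list(pair(S2, char)); no other remaining equation mentions R. Substituting into the earlier binding gives E := list(arrow(list(pair(S2, char)), list(pair(S2, char)))).
Decompose option/1: arrow(int, int) = S2.
Bind S2 := arrow(int, int). Substituting into the earlier bindings gives E := list(arrow(list(pair(arrow(int, int), char)), list(pair(arrow(int, int), char)))), R := list(pair(arrow(int, int), char)).
MGU = { E -> list(arrow(list(pair(arrow(int, int), char)), list(pair(arrow(int, int), char)))), R -> list(pair(arrow(int, int), char)), S2 -> arrow(int, int) }, so R -> list(pair(arrow(int, int), char)).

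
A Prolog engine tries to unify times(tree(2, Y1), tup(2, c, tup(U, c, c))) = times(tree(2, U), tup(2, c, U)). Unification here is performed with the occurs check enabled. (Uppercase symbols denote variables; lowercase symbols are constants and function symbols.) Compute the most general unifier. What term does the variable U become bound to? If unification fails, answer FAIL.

FAIL

Decompose times/2: tree(2, Y1) = tree(2, U),  tup(2, c, tup(U, c, c)) = tup(2, c, U).
Decompose tree/2: 2 = 2,  Y1 = U.
Delete trivial equation 2 = 2.
Bind Y1 := U; no other remaining equation mentions Y1.
Decompose tup/3: 2 = 2,  c = c,  tup(U, c, c) = U.
Delete trivial equation 2 = 2.
Delete trivial equation c = c.
Occurs check fails: U occurs in tup(U, c, c); the equation U = tup(U, c, c) has no finite solution.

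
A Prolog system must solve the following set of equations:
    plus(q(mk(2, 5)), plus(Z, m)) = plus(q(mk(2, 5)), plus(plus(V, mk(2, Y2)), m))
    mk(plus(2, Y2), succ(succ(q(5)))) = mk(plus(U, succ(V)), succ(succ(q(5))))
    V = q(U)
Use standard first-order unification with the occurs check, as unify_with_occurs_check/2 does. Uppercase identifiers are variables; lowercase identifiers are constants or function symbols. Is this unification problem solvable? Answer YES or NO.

Decompose plus/2: q(mk(2, 5)) = q(mk(2, 5)),  plus(Z, m) = plus(plus(V, mk(2, Y2)), m).
Delete trivial equation q(mk(2, 5)) = q(mk(2, 5)).
Decompose plus/2: Z = plus(V, mk(2, Y2)),  m = m.
Bind Z := plus(V, mk(2, Y2)); no other remaining equation mentions Z.
Delete trivial equation m = m.
Decompose mk/2: plus(2, Y2) = plus(U, succ(V)),  succ(succ(q(5))) = succ(succ(q(5))).
Decompose plus/2: 2 = U,  Y2 = succ(V).
Bind U := 2; substituting into the one remaining equation that mentions U gives: V = q(2).
Bind Y2 := succ(V); no other remaining equation mentions Y2. Substituting into the earlier binding gives Z := plus(V, mk(2, succ(V))).
Delete trivial equation succ(succ(q(5))) = succ(succ(q(5))).
Bind V := q(2). Substituting into the earlier bindings gives Z := plus(q(2), mk(2, succ(q(2)))), Y2 := succ(q(2)).
No equations remain and no clash or occurs-check failure arose, so a unifier exists.

YES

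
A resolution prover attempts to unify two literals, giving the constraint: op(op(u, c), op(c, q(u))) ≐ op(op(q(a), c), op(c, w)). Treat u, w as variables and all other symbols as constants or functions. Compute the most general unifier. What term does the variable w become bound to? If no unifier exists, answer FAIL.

q(q(a))

Decompose op/2: op(u, c) ≐ op(q(a), c),  op(c, q(u)) ≐ op(c, w).
Decompose op/2: u ≐ q(a),  c ≐ c.
Bind u := q(a); substituting into the one remaining equation that mentions u gives: op(c, q(q(a))) ≐ op(c, w).
Delete trivial equation c ≐ c.
Decompose op/2: c ≐ c,  q(q(a)) ≐ w.
Delete trivial equation c ≐ c.
Bind w := q(q(a)).
MGU = { u -> q(a), w -> q(q(a)) }, so w -> q(q(a)).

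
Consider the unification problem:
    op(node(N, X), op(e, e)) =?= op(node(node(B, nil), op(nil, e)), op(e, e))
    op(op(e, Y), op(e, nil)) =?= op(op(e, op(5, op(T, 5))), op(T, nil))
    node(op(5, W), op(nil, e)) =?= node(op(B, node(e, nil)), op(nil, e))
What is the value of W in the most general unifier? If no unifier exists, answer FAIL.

node(e, nil)

Decompose op/2: node(N, X) =?= node(node(B, nil), op(nil, e)),  op(e, e) =?= op(e, e).
Decompose node/2: N =?= node(B, nil),  X =?= op(nil, e).
Bind N := node(B, nil); no other remaining equation mentions N.
Bind X := op(nil, e); no other remaining equation mentions X.
Delete trivial equation op(e, e) =?= op(e, e).
Decompose op/2: op(e, Y) =?= op(e, op(5, op(T, 5))),  op(e, nil) =?= op(T, nil).
Decompose op/2: e =?= e,  Y =?= op(5, op(T, 5)).
Delete trivial equation e =?= e.
Bind Y := op(5, op(T, 5)); no other remaining equation mentions Y.
Decompose op/2: e =?= T,  nil =?= nil.
Bind T := e; no other remaining equation mentions T. Substituting into the earlier binding gives Y := op(5, op(e, 5)).
Delete trivial equation nil =?= nil.
Decompose node/2: op(5, W) =?= op(B, node(e, nil)),  op(nil, e) =?= op(nil, e).
Decompose op/2: 5 =?= B,  W =?= node(e, nil).
Bind B := 5; no other remaining equation mentions B. Substituting into the earlier binding gives N := node(5, nil).
Bind W := node(e, nil); no other remaining equation mentions W.
Delete trivial equation op(nil, e) =?= op(nil, e).
MGU = { N -> node(5, nil), X -> op(nil, e), Y -> op(5, op(e, 5)), T -> e, B -> 5, W -> node(e, nil) }, so W -> node(e, nil).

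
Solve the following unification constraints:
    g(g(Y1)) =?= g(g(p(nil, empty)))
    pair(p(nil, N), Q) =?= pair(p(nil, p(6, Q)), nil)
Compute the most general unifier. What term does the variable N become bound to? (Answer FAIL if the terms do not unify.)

p(6, nil)

Decompose g/1: g(Y1) =?= g(p(nil, empty)).
Decompose g/1: Y1 =?= p(nil, empty).
Bind Y1 := p(nil, empty); no other remaining equation mentions Y1.
Decompose pair/2: p(nil, N) =?= p(nil, p(6, Q)),  Q =?= nil.
Decompose p/2: nil =?= nil,  N =?= p(6, Q).
Delete trivial equation nil =?= nil.
Bind N := p(6, Q); no other remaining equation mentions N.
Bind Q := nil. Substituting into the earlier binding gives N := p(6, nil).
MGU = { Y1 ↦ p(nil, empty), N ↦ p(6, nil), Q ↦ nil }, so N ↦ p(6, nil).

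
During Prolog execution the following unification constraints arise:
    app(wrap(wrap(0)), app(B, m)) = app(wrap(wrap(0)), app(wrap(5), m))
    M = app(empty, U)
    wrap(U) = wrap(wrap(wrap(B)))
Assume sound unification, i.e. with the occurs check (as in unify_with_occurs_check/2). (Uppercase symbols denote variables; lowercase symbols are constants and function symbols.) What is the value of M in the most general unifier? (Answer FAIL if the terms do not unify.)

Decompose app/2: wrap(wrap(0)) = wrap(wrap(0)),  app(B, m) = app(wrap(5), m).
Delete trivial equation wrap(wrap(0)) = wrap(wrap(0)).
Decompose app/2: B = wrap(5),  m = m.
Bind B := wrap(5); substituting into the one remaining equation that mentions B gives: wrap(U) = wrap(wrap(wrap(wrap(5)))).
Delete trivial equation m = m.
Bind M := app(empty, U); no other remaining equation mentions M.
Decompose wrap/1: U = wrap(wrap(wrap(5))).
Bind U := wrap(wrap(wrap(5))). Substituting into the earlier binding gives M := app(empty, wrap(wrap(wrap(5)))).
MGU = { B = wrap(5), M = app(empty, wrap(wrap(wrap(5)))), U = wrap(wrap(wrap(5))) }, so M = app(empty, wrap(wrap(wrap(5)))).

app(empty, wrap(wrap(wrap(5))))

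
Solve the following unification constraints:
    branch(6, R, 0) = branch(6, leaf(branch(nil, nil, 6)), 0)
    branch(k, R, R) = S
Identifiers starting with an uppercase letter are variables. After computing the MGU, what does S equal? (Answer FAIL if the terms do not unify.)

Decompose branch/3: 6 = 6,  R = leaf(branch(nil, nil, 6)),  0 = 0.
Delete trivial equation 6 = 6.
Bind R := leaf(branch(nil, nil, 6)); substituting into the one remaining equation that mentions R gives: branch(k, leaf(branch(nil, nil, 6)), leaf(branch(nil, nil, 6))) = S.
Delete trivial equation 0 = 0.
Bind S := branch(k, leaf(branch(nil, nil, 6)), leaf(branch(nil, nil, 6))).
MGU = { R -> leaf(branch(nil, nil, 6)), S -> branch(k, leaf(branch(nil, nil, 6)), leaf(branch(nil, nil, 6))) }, so S -> branch(k, leaf(branch(nil, nil, 6)), leaf(branch(nil, nil, 6))).

branch(k, leaf(branch(nil, nil, 6)), leaf(branch(nil, nil, 6)))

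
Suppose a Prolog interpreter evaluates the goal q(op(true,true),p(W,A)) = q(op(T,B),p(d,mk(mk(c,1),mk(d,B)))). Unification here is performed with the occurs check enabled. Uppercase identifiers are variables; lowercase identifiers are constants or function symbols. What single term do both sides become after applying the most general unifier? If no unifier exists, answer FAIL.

q(op(true,true),p(d,mk(mk(c,1),mk(d,true))))

Decompose q/2: op(true,true) = op(T,B),  p(W,A) = p(d,mk(mk(c,1),mk(d,B))).
Decompose op/2: true = T,  true = B.
Bind T := true; no other remaining equation mentions T.
Bind B := true; substituting into the remaining equation gives: p(W,A) = p(d,mk(mk(c,1),mk(d,true))).
Decompose p/2: W = d,  A = mk(mk(c,1),mk(d,true)).
Bind W := d; no other remaining equation mentions W.
Bind A := mk(mk(c,1),mk(d,true)).
Applying the MGU to either side gives q(op(true,true),p(d,mk(mk(c,1),mk(d,true)))).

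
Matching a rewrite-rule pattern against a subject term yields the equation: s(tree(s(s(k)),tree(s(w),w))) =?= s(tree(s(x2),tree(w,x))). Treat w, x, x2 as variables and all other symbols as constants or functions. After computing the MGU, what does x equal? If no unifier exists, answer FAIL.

Decompose s/1: tree(s(s(k)),tree(s(w),w)) =?= tree(s(x2),tree(w,x)).
Decompose tree/2: s(s(k)) =?= s(x2),  tree(s(w),w) =?= tree(w,x).
Decompose s/1: s(k) =?= x2.
Bind x2 := s(k); no other remaining equation mentions x2.
Decompose tree/2: s(w) =?= w,  w =?= x.
Occurs check fails: w occurs in s(w); the equation w =?= s(w) has no finite solution.

FAIL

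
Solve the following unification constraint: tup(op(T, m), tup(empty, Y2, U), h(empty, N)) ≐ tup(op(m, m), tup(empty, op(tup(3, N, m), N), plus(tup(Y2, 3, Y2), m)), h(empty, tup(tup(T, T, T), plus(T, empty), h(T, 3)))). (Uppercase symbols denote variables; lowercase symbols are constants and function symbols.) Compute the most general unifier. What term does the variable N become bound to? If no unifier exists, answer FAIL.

tup(tup(m, m, m), plus(m, empty), h(m, 3))

Decompose tup/3: op(T, m) ≐ op(m, m),  tup(empty, Y2, U) ≐ tup(empty, op(tup(3, N, m), N), plus(tup(Y2, 3, Y2), m)),  h(empty, N) ≐ h(empty, tup(tup(T, T, T), plus(T, empty), h(T, 3))).
Decompose op/2: T ≐ m,  m ≐ m.
Bind T := m; substituting into the one remaining equation that mentions T gives: h(empty, N) ≐ h(empty, tup(tup(m, m, m), plus(m, empty), h(m, 3))).
Delete trivial equation m ≐ m.
Decompose tup/3: empty ≐ empty,  Y2 ≐ op(tup(3, N, m), N),  U ≐ plus(tup(Y2, 3, Y2), m).
Delete trivial equation empty ≐ empty.
Bind Y2 := op(tup(3, N, m), N); substituting into the one remaining equation that mentions Y2 gives: U ≐ plus(tup(op(tup(3, N, m), N), 3, op(tup(3, N, m), N)), m).
Bind U := plus(tup(op(tup(3, N, m), N), 3, op(tup(3, N, m), N)), m); no other remaining equation mentions U.
Decompose h/2: empty ≐ empty,  N ≐ tup(tup(m, m, m), plus(m, empty), h(m, 3)).
Delete trivial equation empty ≐ empty.
Bind N := tup(tup(m, m, m), plus(m, empty), h(m, 3)). Substituting into the earlier bindings gives Y2 := op(tup(3, tup(tup(m, m, m), plus(m, empty), h(m, 3)), m), tup(tup(m, m, m), plus(m, empty), h(m, 3))), U := plus(tup(op(tup(3, tup(tup(m, m, m), plus(m, empty), h(m, 3)), m), tup(tup(m, m, m), plus(m, empty), h(m, 3))), 3, op(tup(3, tup(tup(m, m, m), plus(m, empty), h(m, 3)), m), tup(tup(m, m, m), plus(m, empty), h(m, 3)))), m).
MGU = { T := m, Y2 := op(tup(3, tup(tup(m, m, m), plus(m, empty), h(m, 3)), m), tup(tup(m, m, m), plus(m, empty), h(m, 3))), U := plus(tup(op(tup(3, tup(tup(m, m, m), plus(m, empty), h(m, 3)), m), tup(tup(m, m, m), plus(m, empty), h(m, 3))), 3, op(tup(3, tup(tup(m, m, m), plus(m, empty), h(m, 3)), m), tup(tup(m, m, m), plus(m, empty), h(m, 3)))), m), N := tup(tup(m, m, m), plus(m, empty), h(m, 3)) }, so N := tup(tup(m, m, m), plus(m, empty), h(m, 3)).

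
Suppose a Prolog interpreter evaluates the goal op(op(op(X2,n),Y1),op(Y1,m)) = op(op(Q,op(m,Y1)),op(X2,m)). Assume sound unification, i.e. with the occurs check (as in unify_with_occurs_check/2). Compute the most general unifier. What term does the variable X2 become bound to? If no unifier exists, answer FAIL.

FAIL

Decompose op/2: op(op(X2,n),Y1) = op(Q,op(m,Y1)),  op(Y1,m) = op(X2,m).
Decompose op/2: op(X2,n) = Q,  Y1 = op(m,Y1).
Bind Q := op(X2,n); no other remaining equation mentions Q.
Occurs check fails: Y1 occurs in op(m,Y1); the equation Y1 = op(m,Y1) has no finite solution.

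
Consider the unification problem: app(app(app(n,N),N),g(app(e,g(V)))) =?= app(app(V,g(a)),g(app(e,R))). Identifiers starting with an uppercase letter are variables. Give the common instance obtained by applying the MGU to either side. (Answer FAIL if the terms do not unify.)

app(app(app(n,g(a)),g(a)),g(app(e,g(app(n,g(a))))))

Decompose app/2: app(app(n,N),N) =?= app(V,g(a)),  g(app(e,g(V))) =?= g(app(e,R)).
Decompose app/2: app(n,N) =?= V,  N =?= g(a).
Bind V := app(n,N); substituting into the one remaining equation that mentions V gives: g(app(e,g(app(n,N)))) =?= g(app(e,R)).
Bind N := g(a); substituting into the remaining equation gives: g(app(e,g(app(n,g(a))))) =?= g(app(e,R)). Substituting into the earlier binding gives V := app(n,g(a)).
Decompose g/1: app(e,g(app(n,g(a)))) =?= app(e,R).
Decompose app/2: e =?= e,  g(app(n,g(a))) =?= R.
Delete trivial equation e =?= e.
Bind R := g(app(n,g(a))).
Applying the MGU to either side gives app(app(app(n,g(a)),g(a)),g(app(e,g(app(n,g(a)))))).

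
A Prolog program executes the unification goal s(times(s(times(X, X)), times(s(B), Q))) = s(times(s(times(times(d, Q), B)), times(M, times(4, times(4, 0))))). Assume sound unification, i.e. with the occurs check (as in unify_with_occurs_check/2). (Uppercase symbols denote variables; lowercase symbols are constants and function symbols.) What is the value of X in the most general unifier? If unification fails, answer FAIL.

times(d, times(4, times(4, 0)))

Decompose s/1: times(s(times(X, X)), times(s(B), Q)) = times(s(times(times(d, Q), B)), times(M, times(4, times(4, 0)))).
Decompose times/2: s(times(X, X)) = s(times(times(d, Q), B)),  times(s(B), Q) = times(M, times(4, times(4, 0))).
Decompose s/1: times(X, X) = times(times(d, Q), B).
Decompose times/2: X = times(d, Q),  X = B.
Bind X := times(d, Q); substituting into the one remaining equation that mentions X gives: times(d, Q) = B.
Bind B := times(d, Q); substituting into the remaining equation gives: times(s(times(d, Q)), Q) = times(M, times(4, times(4, 0))).
Decompose times/2: s(times(d, Q)) = M,  Q = times(4, times(4, 0)).
Bind M := s(times(d, Q)); no other remaining equation mentions M.
Bind Q := times(4, times(4, 0)). Substituting into the earlier bindings gives X := times(d, times(4, times(4, 0))), B := times(d, times(4, times(4, 0))), M := s(times(d, times(4, times(4, 0)))).
MGU = { X = times(d, times(4, times(4, 0))), B = times(d, times(4, times(4, 0))), M = s(times(d, times(4, times(4, 0)))), Q = times(4, times(4, 0)) }, so X = times(d, times(4, times(4, 0))).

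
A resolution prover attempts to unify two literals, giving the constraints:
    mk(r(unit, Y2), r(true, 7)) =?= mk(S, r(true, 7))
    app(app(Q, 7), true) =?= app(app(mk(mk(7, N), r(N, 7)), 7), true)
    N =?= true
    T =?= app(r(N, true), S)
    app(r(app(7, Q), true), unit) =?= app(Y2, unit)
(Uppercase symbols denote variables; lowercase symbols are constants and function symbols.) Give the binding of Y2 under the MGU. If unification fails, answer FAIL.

Decompose mk/2: r(unit, Y2) =?= S,  r(true, 7) =?= r(true, 7).
Bind S := r(unit, Y2); substituting into the one remaining equation that mentions S gives: T =?= app(r(N, true), r(unit, Y2)).
Delete trivial equation r(true, 7) =?= r(true, 7).
Decompose app/2: app(Q, 7) =?= app(mk(mk(7, N), r(N, 7)), 7),  true =?= true.
Decompose app/2: Q =?= mk(mk(7, N), r(N, 7)),  7 =?= 7.
Bind Q := mk(mk(7, N), r(N, 7)); substituting into the one remaining equation that mentions Q gives: app(r(app(7, mk(mk(7, N), r(N, 7))), true), unit) =?= app(Y2, unit).
Delete trivial equation 7 =?= 7.
Delete trivial equation true =?= true.
Bind N := true; substituting into the remaining equations gives: T =?= app(r(true, true), r(unit, Y2)),  app(r(app(7, mk(mk(7, true), r(true, 7))), true), unit) =?= app(Y2, unit). Substituting into the earlier binding gives Q := mk(mk(7, true), r(true, 7)).
Bind T := app(r(true, true), r(unit, Y2)); no other remaining equation mentions T.
Decompose app/2: r(app(7, mk(mk(7, true), r(true, 7))), true) =?= Y2,  unit =?= unit.
Bind Y2 := r(app(7, mk(mk(7, true), r(true, 7))), true); no other remaining equation mentions Y2. Substituting into the earlier bindings gives S := r(unit, r(app(7, mk(mk(7, true), r(true, 7))), true)), T := app(r(true, true), r(unit, r(app(7, mk(mk(7, true), r(true, 7))), true))).
Delete trivial equation unit =?= unit.
MGU = { S := r(unit, r(app(7, mk(mk(7, true), r(true, 7))), true)), Q := mk(mk(7, true), r(true, 7)), N := true, T := app(r(true, true), r(unit, r(app(7, mk(mk(7, true), r(true, 7))), true))), Y2 := r(app(7, mk(mk(7, true), r(true, 7))), true) }, so Y2 := r(app(7, mk(mk(7, true), r(true, 7))), true).

r(app(7, mk(mk(7, true), r(true, 7))), true)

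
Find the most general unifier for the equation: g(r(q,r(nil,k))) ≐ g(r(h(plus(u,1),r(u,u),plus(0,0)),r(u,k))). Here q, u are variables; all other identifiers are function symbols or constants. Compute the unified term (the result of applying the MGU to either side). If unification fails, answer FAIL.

g(r(h(plus(nil,1),r(nil,nil),plus(0,0)),r(nil,k)))

Decompose g/1: r(q,r(nil,k)) ≐ r(h(plus(u,1),r(u,u),plus(0,0)),r(u,k)).
Decompose r/2: q ≐ h(plus(u,1),r(u,u),plus(0,0)),  r(nil,k) ≐ r(u,k).
Bind q := h(plus(u,1),r(u,u),plus(0,0)); no other remaining equation mentions q.
Decompose r/2: nil ≐ u,  k ≐ k.
Bind u := nil; no other remaining equation mentions u. Substituting into the earlier binding gives q := h(plus(nil,1),r(nil,nil),plus(0,0)).
Delete trivial equation k ≐ k.
Applying the MGU to either side gives g(r(h(plus(nil,1),r(nil,nil),plus(0,0)),r(nil,k))).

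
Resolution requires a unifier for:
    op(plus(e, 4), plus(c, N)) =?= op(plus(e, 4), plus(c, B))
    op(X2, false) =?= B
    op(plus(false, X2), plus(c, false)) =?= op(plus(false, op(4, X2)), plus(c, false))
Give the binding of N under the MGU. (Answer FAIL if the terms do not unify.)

FAIL

Decompose op/2: plus(e, 4) =?= plus(e, 4),  plus(c, N) =?= plus(c, B).
Delete trivial equation plus(e, 4) =?= plus(e, 4).
Decompose plus/2: c =?= c,  N =?= B.
Delete trivial equation c =?= c.
Bind N := B; no other remaining equation mentions N.
Bind B := op(X2, false); no other remaining equation mentions B. Substituting into the earlier binding gives N := op(X2, false).
Decompose op/2: plus(false, X2) =?= plus(false, op(4, X2)),  plus(c, false) =?= plus(c, false).
Decompose plus/2: false =?= false,  X2 =?= op(4, X2).
Delete trivial equation false =?= false.
Occurs check fails: X2 occurs in op(4, X2); the equation X2 =?= op(4, X2) has no finite solution.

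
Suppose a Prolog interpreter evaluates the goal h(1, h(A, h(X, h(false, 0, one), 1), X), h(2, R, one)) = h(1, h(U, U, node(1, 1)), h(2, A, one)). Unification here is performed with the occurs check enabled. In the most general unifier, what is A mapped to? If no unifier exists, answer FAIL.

Decompose h/3: 1 = 1,  h(A, h(X, h(false, 0, one), 1), X) = h(U, U, node(1, 1)),  h(2, R, one) = h(2, A, one).
Delete trivial equation 1 = 1.
Decompose h/3: A = U,  h(X, h(false, 0, one), 1) = U,  X = node(1, 1).
Bind A := U; substituting into the one remaining equation that mentions A gives: h(2, R, one) = h(2, U, one).
Bind U := h(X, h(false, 0, one), 1); substituting into the one remaining equation that mentions U gives: h(2, R, one) = h(2, h(X, h(false, 0, one), 1), one). Substituting into the earlier binding gives A := h(X, h(false, 0, one), 1).
Bind X := node(1, 1); substituting into the remaining equation gives: h(2, R, one) = h(2, h(node(1, 1), h(false, 0, one), 1), one). Substituting into the earlier bindings gives A := h(node(1, 1), h(false, 0, one), 1), U := h(node(1, 1), h(false, 0, one), 1).
Decompose h/3: 2 = 2,  R = h(node(1, 1), h(false, 0, one), 1),  one = one.
Delete trivial equation 2 = 2.
Bind R := h(node(1, 1), h(false, 0, one), 1); no other remaining equation mentions R.
Delete trivial equation one = one.
MGU = { A -> h(node(1, 1), h(false, 0, one), 1), U -> h(node(1, 1), h(false, 0, one), 1), X -> node(1, 1), R -> h(node(1, 1), h(false, 0, one), 1) }, so A -> h(node(1, 1), h(false, 0, one), 1).

h(node(1, 1), h(false, 0, one), 1)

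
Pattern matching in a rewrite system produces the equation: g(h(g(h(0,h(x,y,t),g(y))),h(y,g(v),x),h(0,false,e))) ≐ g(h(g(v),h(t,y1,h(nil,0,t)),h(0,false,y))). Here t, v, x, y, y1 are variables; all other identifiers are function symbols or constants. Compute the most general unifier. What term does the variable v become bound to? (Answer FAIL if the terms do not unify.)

Decompose g/1: h(g(h(0,h(x,y,t),g(y))),h(y,g(v),x),h(0,false,e)) ≐ h(g(v),h(t,y1,h(nil,0,t)),h(0,false,y)).
Decompose h/3: g(h(0,h(x,y,t),g(y))) ≐ g(v),  h(y,g(v),x) ≐ h(t,y1,h(nil,0,t)),  h(0,false,e) ≐ h(0,false,y).
Decompose g/1: h(0,h(x,y,t),g(y)) ≐ v.
Bind v := h(0,h(x,y,t),g(y)); substituting into the one remaining equation that mentions v gives: h(y,g(h(0,h(x,y,t),g(y))),x) ≐ h(t,y1,h(nil,0,t)).
Decompose h/3: y ≐ t,  g(h(0,h(x,y,t),g(y))) ≐ y1,  x ≐ h(nil,0,t).
Bind y := t; substituting into the 2 remaining equations that mention y gives: g(h(0,h(x,t,t),g(t))) ≐ y1,  h(0,false,e) ≐ h(0,false,t). Substituting into the earlier binding gives v := h(0,h(x,t,t),g(t)).
Bind y1 := g(h(0,h(x,t,t),g(t))); no other remaining equation mentions y1.
Bind x := h(nil,0,t); no other remaining equation mentions x. Substituting into the earlier bindings gives v := h(0,h(h(nil,0,t),t,t),g(t)), y1 := g(h(0,h(h(nil,0,t),t,t),g(t))).
Decompose h/3: 0 ≐ 0,  false ≐ false,  e ≐ t.
Delete trivial equation 0 ≐ 0.
Delete trivial equation false ≐ false.
Bind t := e. Substituting into the earlier bindings gives v := h(0,h(h(nil,0,e),e,e),g(e)), y := e, y1 := g(h(0,h(h(nil,0,e),e,e),g(e))), x := h(nil,0,e).
MGU = { v ↦ h(0,h(h(nil,0,e),e,e),g(e)), y ↦ e, y1 ↦ g(h(0,h(h(nil,0,e),e,e),g(e))), x ↦ h(nil,0,e), t ↦ e }, so v ↦ h(0,h(h(nil,0,e),e,e),g(e)).

h(0,h(h(nil,0,e),e,e),g(e))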